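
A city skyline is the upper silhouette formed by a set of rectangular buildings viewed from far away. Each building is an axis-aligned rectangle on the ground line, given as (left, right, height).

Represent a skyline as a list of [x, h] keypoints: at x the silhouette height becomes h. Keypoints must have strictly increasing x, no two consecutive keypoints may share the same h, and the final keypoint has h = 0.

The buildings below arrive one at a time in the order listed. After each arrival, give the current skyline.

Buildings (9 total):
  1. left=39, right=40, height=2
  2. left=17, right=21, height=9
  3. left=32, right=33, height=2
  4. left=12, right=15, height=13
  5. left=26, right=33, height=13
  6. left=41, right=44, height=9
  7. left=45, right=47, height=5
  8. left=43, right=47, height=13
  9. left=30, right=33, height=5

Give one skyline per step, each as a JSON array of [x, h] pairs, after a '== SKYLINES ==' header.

== SKYLINES ==
[[39,2],[40,0]]
[[17,9],[21,0],[39,2],[40,0]]
[[17,9],[21,0],[32,2],[33,0],[39,2],[40,0]]
[[12,13],[15,0],[17,9],[21,0],[32,2],[33,0],[39,2],[40,0]]
[[12,13],[15,0],[17,9],[21,0],[26,13],[33,0],[39,2],[40,0]]
[[12,13],[15,0],[17,9],[21,0],[26,13],[33,0],[39,2],[40,0],[41,9],[44,0]]
[[12,13],[15,0],[17,9],[21,0],[26,13],[33,0],[39,2],[40,0],[41,9],[44,0],[45,5],[47,0]]
[[12,13],[15,0],[17,9],[21,0],[26,13],[33,0],[39,2],[40,0],[41,9],[43,13],[47,0]]
[[12,13],[15,0],[17,9],[21,0],[26,13],[33,0],[39,2],[40,0],[41,9],[43,13],[47,0]]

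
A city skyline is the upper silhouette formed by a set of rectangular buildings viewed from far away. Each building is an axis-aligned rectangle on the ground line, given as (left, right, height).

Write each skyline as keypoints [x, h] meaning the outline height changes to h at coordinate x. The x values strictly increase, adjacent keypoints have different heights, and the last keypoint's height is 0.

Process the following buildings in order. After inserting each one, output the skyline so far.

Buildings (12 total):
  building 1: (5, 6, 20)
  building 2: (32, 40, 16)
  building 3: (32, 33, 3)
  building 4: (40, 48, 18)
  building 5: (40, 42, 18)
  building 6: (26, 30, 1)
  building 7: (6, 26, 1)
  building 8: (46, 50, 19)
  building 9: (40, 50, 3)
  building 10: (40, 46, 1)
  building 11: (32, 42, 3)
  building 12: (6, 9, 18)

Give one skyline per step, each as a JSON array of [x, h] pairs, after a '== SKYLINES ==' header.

== SKYLINES ==
[[5,20],[6,0]]
[[5,20],[6,0],[32,16],[40,0]]
[[5,20],[6,0],[32,16],[40,0]]
[[5,20],[6,0],[32,16],[40,18],[48,0]]
[[5,20],[6,0],[32,16],[40,18],[48,0]]
[[5,20],[6,0],[26,1],[30,0],[32,16],[40,18],[48,0]]
[[5,20],[6,1],[30,0],[32,16],[40,18],[48,0]]
[[5,20],[6,1],[30,0],[32,16],[40,18],[46,19],[50,0]]
[[5,20],[6,1],[30,0],[32,16],[40,18],[46,19],[50,0]]
[[5,20],[6,1],[30,0],[32,16],[40,18],[46,19],[50,0]]
[[5,20],[6,1],[30,0],[32,16],[40,18],[46,19],[50,0]]
[[5,20],[6,18],[9,1],[30,0],[32,16],[40,18],[46,19],[50,0]]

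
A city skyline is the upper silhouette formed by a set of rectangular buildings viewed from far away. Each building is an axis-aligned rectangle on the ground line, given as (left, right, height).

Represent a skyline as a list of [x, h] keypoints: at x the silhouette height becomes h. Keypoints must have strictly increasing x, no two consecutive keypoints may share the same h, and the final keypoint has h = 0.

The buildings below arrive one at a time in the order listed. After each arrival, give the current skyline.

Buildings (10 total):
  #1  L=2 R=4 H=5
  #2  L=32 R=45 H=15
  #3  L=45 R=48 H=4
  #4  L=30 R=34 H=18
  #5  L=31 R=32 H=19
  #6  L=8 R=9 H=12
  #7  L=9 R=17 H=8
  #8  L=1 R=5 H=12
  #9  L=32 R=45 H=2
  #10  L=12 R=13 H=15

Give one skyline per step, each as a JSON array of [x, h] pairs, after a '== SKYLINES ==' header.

== SKYLINES ==
[[2,5],[4,0]]
[[2,5],[4,0],[32,15],[45,0]]
[[2,5],[4,0],[32,15],[45,4],[48,0]]
[[2,5],[4,0],[30,18],[34,15],[45,4],[48,0]]
[[2,5],[4,0],[30,18],[31,19],[32,18],[34,15],[45,4],[48,0]]
[[2,5],[4,0],[8,12],[9,0],[30,18],[31,19],[32,18],[34,15],[45,4],[48,0]]
[[2,5],[4,0],[8,12],[9,8],[17,0],[30,18],[31,19],[32,18],[34,15],[45,4],[48,0]]
[[1,12],[5,0],[8,12],[9,8],[17,0],[30,18],[31,19],[32,18],[34,15],[45,4],[48,0]]
[[1,12],[5,0],[8,12],[9,8],[17,0],[30,18],[31,19],[32,18],[34,15],[45,4],[48,0]]
[[1,12],[5,0],[8,12],[9,8],[12,15],[13,8],[17,0],[30,18],[31,19],[32,18],[34,15],[45,4],[48,0]]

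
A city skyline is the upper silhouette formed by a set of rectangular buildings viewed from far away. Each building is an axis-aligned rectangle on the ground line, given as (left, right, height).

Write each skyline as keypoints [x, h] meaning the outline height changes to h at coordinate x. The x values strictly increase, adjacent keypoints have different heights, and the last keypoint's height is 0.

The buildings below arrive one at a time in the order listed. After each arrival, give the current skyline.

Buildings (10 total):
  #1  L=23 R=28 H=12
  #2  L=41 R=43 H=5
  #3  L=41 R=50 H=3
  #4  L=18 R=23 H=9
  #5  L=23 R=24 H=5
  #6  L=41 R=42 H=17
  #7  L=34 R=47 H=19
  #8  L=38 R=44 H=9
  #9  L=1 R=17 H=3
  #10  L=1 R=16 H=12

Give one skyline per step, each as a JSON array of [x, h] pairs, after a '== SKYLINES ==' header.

== SKYLINES ==
[[23,12],[28,0]]
[[23,12],[28,0],[41,5],[43,0]]
[[23,12],[28,0],[41,5],[43,3],[50,0]]
[[18,9],[23,12],[28,0],[41,5],[43,3],[50,0]]
[[18,9],[23,12],[28,0],[41,5],[43,3],[50,0]]
[[18,9],[23,12],[28,0],[41,17],[42,5],[43,3],[50,0]]
[[18,9],[23,12],[28,0],[34,19],[47,3],[50,0]]
[[18,9],[23,12],[28,0],[34,19],[47,3],[50,0]]
[[1,3],[17,0],[18,9],[23,12],[28,0],[34,19],[47,3],[50,0]]
[[1,12],[16,3],[17,0],[18,9],[23,12],[28,0],[34,19],[47,3],[50,0]]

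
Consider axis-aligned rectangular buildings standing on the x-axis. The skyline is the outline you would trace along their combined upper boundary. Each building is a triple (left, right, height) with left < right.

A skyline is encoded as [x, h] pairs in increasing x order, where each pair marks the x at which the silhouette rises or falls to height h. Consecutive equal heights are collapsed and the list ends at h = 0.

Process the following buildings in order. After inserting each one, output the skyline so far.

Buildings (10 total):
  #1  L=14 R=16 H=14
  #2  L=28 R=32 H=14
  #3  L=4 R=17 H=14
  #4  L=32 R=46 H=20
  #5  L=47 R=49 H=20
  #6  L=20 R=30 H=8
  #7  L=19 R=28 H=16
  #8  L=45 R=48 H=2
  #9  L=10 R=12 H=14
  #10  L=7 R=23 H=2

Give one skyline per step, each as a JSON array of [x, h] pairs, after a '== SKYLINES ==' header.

== SKYLINES ==
[[14,14],[16,0]]
[[14,14],[16,0],[28,14],[32,0]]
[[4,14],[17,0],[28,14],[32,0]]
[[4,14],[17,0],[28,14],[32,20],[46,0]]
[[4,14],[17,0],[28,14],[32,20],[46,0],[47,20],[49,0]]
[[4,14],[17,0],[20,8],[28,14],[32,20],[46,0],[47,20],[49,0]]
[[4,14],[17,0],[19,16],[28,14],[32,20],[46,0],[47,20],[49,0]]
[[4,14],[17,0],[19,16],[28,14],[32,20],[46,2],[47,20],[49,0]]
[[4,14],[17,0],[19,16],[28,14],[32,20],[46,2],[47,20],[49,0]]
[[4,14],[17,2],[19,16],[28,14],[32,20],[46,2],[47,20],[49,0]]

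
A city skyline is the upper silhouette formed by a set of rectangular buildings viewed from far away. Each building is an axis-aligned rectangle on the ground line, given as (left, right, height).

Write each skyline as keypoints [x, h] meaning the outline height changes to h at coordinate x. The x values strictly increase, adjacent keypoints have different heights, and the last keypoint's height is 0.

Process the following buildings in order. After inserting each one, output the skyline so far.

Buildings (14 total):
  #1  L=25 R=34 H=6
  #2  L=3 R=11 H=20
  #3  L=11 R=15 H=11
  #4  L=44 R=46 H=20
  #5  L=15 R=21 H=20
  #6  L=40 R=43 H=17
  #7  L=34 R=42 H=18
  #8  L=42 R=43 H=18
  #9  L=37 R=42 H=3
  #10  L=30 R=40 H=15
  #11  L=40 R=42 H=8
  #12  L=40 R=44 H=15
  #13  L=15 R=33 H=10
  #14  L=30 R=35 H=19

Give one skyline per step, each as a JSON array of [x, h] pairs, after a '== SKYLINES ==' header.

== SKYLINES ==
[[25,6],[34,0]]
[[3,20],[11,0],[25,6],[34,0]]
[[3,20],[11,11],[15,0],[25,6],[34,0]]
[[3,20],[11,11],[15,0],[25,6],[34,0],[44,20],[46,0]]
[[3,20],[11,11],[15,20],[21,0],[25,6],[34,0],[44,20],[46,0]]
[[3,20],[11,11],[15,20],[21,0],[25,6],[34,0],[40,17],[43,0],[44,20],[46,0]]
[[3,20],[11,11],[15,20],[21,0],[25,6],[34,18],[42,17],[43,0],[44,20],[46,0]]
[[3,20],[11,11],[15,20],[21,0],[25,6],[34,18],[43,0],[44,20],[46,0]]
[[3,20],[11,11],[15,20],[21,0],[25,6],[34,18],[43,0],[44,20],[46,0]]
[[3,20],[11,11],[15,20],[21,0],[25,6],[30,15],[34,18],[43,0],[44,20],[46,0]]
[[3,20],[11,11],[15,20],[21,0],[25,6],[30,15],[34,18],[43,0],[44,20],[46,0]]
[[3,20],[11,11],[15,20],[21,0],[25,6],[30,15],[34,18],[43,15],[44,20],[46,0]]
[[3,20],[11,11],[15,20],[21,10],[30,15],[34,18],[43,15],[44,20],[46,0]]
[[3,20],[11,11],[15,20],[21,10],[30,19],[35,18],[43,15],[44,20],[46,0]]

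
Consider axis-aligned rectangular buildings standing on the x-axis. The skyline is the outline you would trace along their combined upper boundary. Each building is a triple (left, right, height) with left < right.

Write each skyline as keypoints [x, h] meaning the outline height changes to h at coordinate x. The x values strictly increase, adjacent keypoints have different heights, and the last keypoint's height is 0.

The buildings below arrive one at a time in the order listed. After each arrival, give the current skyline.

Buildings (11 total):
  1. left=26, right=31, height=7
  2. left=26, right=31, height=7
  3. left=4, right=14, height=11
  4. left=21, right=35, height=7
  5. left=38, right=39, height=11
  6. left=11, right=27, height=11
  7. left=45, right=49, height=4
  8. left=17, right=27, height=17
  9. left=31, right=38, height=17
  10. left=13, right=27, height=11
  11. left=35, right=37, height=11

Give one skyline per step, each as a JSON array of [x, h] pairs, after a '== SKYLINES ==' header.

== SKYLINES ==
[[26,7],[31,0]]
[[26,7],[31,0]]
[[4,11],[14,0],[26,7],[31,0]]
[[4,11],[14,0],[21,7],[35,0]]
[[4,11],[14,0],[21,7],[35,0],[38,11],[39,0]]
[[4,11],[27,7],[35,0],[38,11],[39,0]]
[[4,11],[27,7],[35,0],[38,11],[39,0],[45,4],[49,0]]
[[4,11],[17,17],[27,7],[35,0],[38,11],[39,0],[45,4],[49,0]]
[[4,11],[17,17],[27,7],[31,17],[38,11],[39,0],[45,4],[49,0]]
[[4,11],[17,17],[27,7],[31,17],[38,11],[39,0],[45,4],[49,0]]
[[4,11],[17,17],[27,7],[31,17],[38,11],[39,0],[45,4],[49,0]]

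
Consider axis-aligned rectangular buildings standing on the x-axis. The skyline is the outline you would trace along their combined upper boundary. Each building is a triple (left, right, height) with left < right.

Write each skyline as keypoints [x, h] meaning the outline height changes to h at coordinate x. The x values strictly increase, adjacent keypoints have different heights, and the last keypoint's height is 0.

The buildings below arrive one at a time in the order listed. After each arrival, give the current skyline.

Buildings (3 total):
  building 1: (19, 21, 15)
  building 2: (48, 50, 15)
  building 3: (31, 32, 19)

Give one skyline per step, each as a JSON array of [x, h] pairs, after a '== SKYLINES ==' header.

== SKYLINES ==
[[19,15],[21,0]]
[[19,15],[21,0],[48,15],[50,0]]
[[19,15],[21,0],[31,19],[32,0],[48,15],[50,0]]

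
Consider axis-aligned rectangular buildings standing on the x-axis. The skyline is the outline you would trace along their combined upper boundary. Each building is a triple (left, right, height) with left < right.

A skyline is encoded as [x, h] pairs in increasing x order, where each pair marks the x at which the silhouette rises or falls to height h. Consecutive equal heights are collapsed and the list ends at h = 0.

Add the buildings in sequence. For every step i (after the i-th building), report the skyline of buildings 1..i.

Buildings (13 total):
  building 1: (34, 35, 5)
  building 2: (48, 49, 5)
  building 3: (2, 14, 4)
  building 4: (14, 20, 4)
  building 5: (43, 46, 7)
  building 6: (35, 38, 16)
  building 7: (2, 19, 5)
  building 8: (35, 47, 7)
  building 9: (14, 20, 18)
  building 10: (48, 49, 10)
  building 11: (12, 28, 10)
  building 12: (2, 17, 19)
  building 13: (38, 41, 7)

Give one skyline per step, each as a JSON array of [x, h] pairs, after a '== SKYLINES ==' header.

== SKYLINES ==
[[34,5],[35,0]]
[[34,5],[35,0],[48,5],[49,0]]
[[2,4],[14,0],[34,5],[35,0],[48,5],[49,0]]
[[2,4],[20,0],[34,5],[35,0],[48,5],[49,0]]
[[2,4],[20,0],[34,5],[35,0],[43,7],[46,0],[48,5],[49,0]]
[[2,4],[20,0],[34,5],[35,16],[38,0],[43,7],[46,0],[48,5],[49,0]]
[[2,5],[19,4],[20,0],[34,5],[35,16],[38,0],[43,7],[46,0],[48,5],[49,0]]
[[2,5],[19,4],[20,0],[34,5],[35,16],[38,7],[47,0],[48,5],[49,0]]
[[2,5],[14,18],[20,0],[34,5],[35,16],[38,7],[47,0],[48,5],[49,0]]
[[2,5],[14,18],[20,0],[34,5],[35,16],[38,7],[47,0],[48,10],[49,0]]
[[2,5],[12,10],[14,18],[20,10],[28,0],[34,5],[35,16],[38,7],[47,0],[48,10],[49,0]]
[[2,19],[17,18],[20,10],[28,0],[34,5],[35,16],[38,7],[47,0],[48,10],[49,0]]
[[2,19],[17,18],[20,10],[28,0],[34,5],[35,16],[38,7],[47,0],[48,10],[49,0]]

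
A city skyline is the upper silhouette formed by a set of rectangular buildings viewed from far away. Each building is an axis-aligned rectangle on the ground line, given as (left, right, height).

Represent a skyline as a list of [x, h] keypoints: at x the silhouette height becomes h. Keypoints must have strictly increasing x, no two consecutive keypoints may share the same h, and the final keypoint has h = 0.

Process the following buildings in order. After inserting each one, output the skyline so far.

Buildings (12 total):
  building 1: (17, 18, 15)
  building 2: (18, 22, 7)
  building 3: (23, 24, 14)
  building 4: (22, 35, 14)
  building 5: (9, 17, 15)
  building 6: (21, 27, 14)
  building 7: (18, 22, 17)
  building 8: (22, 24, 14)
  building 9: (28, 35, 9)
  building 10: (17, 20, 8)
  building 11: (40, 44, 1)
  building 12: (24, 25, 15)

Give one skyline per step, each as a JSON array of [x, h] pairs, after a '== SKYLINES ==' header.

== SKYLINES ==
[[17,15],[18,0]]
[[17,15],[18,7],[22,0]]
[[17,15],[18,7],[22,0],[23,14],[24,0]]
[[17,15],[18,7],[22,14],[35,0]]
[[9,15],[18,7],[22,14],[35,0]]
[[9,15],[18,7],[21,14],[35,0]]
[[9,15],[18,17],[22,14],[35,0]]
[[9,15],[18,17],[22,14],[35,0]]
[[9,15],[18,17],[22,14],[35,0]]
[[9,15],[18,17],[22,14],[35,0]]
[[9,15],[18,17],[22,14],[35,0],[40,1],[44,0]]
[[9,15],[18,17],[22,14],[24,15],[25,14],[35,0],[40,1],[44,0]]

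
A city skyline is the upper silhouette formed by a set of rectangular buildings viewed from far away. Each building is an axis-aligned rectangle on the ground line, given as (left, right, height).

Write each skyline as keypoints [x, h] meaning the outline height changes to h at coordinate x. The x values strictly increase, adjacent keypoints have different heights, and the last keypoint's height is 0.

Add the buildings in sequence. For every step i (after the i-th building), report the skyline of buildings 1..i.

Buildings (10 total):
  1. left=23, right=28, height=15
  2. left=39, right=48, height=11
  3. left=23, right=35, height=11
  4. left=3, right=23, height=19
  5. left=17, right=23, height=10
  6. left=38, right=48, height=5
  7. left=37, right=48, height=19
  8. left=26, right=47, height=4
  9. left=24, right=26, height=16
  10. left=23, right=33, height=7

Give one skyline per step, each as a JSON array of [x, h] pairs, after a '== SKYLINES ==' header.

== SKYLINES ==
[[23,15],[28,0]]
[[23,15],[28,0],[39,11],[48,0]]
[[23,15],[28,11],[35,0],[39,11],[48,0]]
[[3,19],[23,15],[28,11],[35,0],[39,11],[48,0]]
[[3,19],[23,15],[28,11],[35,0],[39,11],[48,0]]
[[3,19],[23,15],[28,11],[35,0],[38,5],[39,11],[48,0]]
[[3,19],[23,15],[28,11],[35,0],[37,19],[48,0]]
[[3,19],[23,15],[28,11],[35,4],[37,19],[48,0]]
[[3,19],[23,15],[24,16],[26,15],[28,11],[35,4],[37,19],[48,0]]
[[3,19],[23,15],[24,16],[26,15],[28,11],[35,4],[37,19],[48,0]]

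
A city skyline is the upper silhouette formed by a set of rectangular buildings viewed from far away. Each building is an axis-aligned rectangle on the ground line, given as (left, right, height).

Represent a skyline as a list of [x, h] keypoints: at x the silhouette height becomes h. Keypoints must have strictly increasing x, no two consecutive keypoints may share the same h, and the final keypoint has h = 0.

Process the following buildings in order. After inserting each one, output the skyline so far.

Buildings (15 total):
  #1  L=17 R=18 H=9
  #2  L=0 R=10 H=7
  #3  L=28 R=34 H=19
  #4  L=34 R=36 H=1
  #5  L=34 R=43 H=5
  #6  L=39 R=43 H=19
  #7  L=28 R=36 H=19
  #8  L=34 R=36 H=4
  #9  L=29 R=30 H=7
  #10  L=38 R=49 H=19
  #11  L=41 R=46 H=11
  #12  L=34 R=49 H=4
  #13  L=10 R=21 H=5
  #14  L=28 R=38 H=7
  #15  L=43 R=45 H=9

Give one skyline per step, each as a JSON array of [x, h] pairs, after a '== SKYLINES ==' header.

== SKYLINES ==
[[17,9],[18,0]]
[[0,7],[10,0],[17,9],[18,0]]
[[0,7],[10,0],[17,9],[18,0],[28,19],[34,0]]
[[0,7],[10,0],[17,9],[18,0],[28,19],[34,1],[36,0]]
[[0,7],[10,0],[17,9],[18,0],[28,19],[34,5],[43,0]]
[[0,7],[10,0],[17,9],[18,0],[28,19],[34,5],[39,19],[43,0]]
[[0,7],[10,0],[17,9],[18,0],[28,19],[36,5],[39,19],[43,0]]
[[0,7],[10,0],[17,9],[18,0],[28,19],[36,5],[39,19],[43,0]]
[[0,7],[10,0],[17,9],[18,0],[28,19],[36,5],[39,19],[43,0]]
[[0,7],[10,0],[17,9],[18,0],[28,19],[36,5],[38,19],[49,0]]
[[0,7],[10,0],[17,9],[18,0],[28,19],[36,5],[38,19],[49,0]]
[[0,7],[10,0],[17,9],[18,0],[28,19],[36,5],[38,19],[49,0]]
[[0,7],[10,5],[17,9],[18,5],[21,0],[28,19],[36,5],[38,19],[49,0]]
[[0,7],[10,5],[17,9],[18,5],[21,0],[28,19],[36,7],[38,19],[49,0]]
[[0,7],[10,5],[17,9],[18,5],[21,0],[28,19],[36,7],[38,19],[49,0]]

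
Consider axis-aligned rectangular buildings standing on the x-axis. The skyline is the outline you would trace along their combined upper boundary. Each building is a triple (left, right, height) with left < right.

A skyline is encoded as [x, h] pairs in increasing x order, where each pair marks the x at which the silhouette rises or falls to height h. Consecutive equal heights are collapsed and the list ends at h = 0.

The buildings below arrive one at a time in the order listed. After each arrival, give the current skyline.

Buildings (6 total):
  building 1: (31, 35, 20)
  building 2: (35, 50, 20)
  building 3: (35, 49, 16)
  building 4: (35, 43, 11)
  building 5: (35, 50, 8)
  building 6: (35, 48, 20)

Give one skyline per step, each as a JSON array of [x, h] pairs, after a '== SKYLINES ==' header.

== SKYLINES ==
[[31,20],[35,0]]
[[31,20],[50,0]]
[[31,20],[50,0]]
[[31,20],[50,0]]
[[31,20],[50,0]]
[[31,20],[50,0]]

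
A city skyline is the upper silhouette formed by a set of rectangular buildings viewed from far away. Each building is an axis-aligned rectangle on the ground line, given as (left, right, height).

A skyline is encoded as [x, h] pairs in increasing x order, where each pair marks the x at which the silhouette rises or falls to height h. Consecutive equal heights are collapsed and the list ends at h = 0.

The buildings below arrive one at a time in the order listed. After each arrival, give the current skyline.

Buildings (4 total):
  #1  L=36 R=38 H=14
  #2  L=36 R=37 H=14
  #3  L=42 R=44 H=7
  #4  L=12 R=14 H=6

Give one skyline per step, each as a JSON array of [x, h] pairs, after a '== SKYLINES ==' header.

== SKYLINES ==
[[36,14],[38,0]]
[[36,14],[38,0]]
[[36,14],[38,0],[42,7],[44,0]]
[[12,6],[14,0],[36,14],[38,0],[42,7],[44,0]]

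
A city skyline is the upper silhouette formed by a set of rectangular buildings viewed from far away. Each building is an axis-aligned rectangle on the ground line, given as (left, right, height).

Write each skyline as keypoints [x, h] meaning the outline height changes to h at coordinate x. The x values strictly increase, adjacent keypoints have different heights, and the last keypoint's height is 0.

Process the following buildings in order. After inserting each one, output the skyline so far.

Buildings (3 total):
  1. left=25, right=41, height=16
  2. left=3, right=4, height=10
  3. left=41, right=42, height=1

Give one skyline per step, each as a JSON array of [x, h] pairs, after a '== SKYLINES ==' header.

== SKYLINES ==
[[25,16],[41,0]]
[[3,10],[4,0],[25,16],[41,0]]
[[3,10],[4,0],[25,16],[41,1],[42,0]]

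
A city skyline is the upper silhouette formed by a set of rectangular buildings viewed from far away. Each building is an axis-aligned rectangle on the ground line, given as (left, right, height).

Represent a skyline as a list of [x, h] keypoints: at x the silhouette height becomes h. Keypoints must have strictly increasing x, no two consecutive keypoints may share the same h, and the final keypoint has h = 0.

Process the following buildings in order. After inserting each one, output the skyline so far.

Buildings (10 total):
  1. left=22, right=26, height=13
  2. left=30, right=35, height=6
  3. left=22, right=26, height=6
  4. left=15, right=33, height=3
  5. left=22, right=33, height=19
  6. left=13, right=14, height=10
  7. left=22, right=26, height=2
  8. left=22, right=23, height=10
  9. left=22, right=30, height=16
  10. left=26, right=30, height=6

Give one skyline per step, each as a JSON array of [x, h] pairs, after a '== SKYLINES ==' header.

== SKYLINES ==
[[22,13],[26,0]]
[[22,13],[26,0],[30,6],[35,0]]
[[22,13],[26,0],[30,6],[35,0]]
[[15,3],[22,13],[26,3],[30,6],[35,0]]
[[15,3],[22,19],[33,6],[35,0]]
[[13,10],[14,0],[15,3],[22,19],[33,6],[35,0]]
[[13,10],[14,0],[15,3],[22,19],[33,6],[35,0]]
[[13,10],[14,0],[15,3],[22,19],[33,6],[35,0]]
[[13,10],[14,0],[15,3],[22,19],[33,6],[35,0]]
[[13,10],[14,0],[15,3],[22,19],[33,6],[35,0]]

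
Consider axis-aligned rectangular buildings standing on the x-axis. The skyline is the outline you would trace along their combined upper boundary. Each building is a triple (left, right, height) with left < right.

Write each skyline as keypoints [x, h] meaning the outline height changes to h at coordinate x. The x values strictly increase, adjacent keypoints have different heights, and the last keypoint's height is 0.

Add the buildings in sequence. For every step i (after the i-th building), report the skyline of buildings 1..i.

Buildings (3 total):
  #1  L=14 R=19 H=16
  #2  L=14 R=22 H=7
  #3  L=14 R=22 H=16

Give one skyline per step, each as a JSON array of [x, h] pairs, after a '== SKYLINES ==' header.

== SKYLINES ==
[[14,16],[19,0]]
[[14,16],[19,7],[22,0]]
[[14,16],[22,0]]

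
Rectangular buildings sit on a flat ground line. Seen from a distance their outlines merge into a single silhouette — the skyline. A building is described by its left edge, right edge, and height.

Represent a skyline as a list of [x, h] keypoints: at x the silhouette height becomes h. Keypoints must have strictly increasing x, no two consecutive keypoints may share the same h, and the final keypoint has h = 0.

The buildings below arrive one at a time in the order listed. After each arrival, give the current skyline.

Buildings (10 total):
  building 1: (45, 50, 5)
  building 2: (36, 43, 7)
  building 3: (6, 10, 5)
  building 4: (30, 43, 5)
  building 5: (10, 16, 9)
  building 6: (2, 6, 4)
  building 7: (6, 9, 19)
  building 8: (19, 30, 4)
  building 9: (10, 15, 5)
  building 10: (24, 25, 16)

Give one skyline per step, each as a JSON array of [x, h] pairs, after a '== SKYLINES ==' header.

== SKYLINES ==
[[45,5],[50,0]]
[[36,7],[43,0],[45,5],[50,0]]
[[6,5],[10,0],[36,7],[43,0],[45,5],[50,0]]
[[6,5],[10,0],[30,5],[36,7],[43,0],[45,5],[50,0]]
[[6,5],[10,9],[16,0],[30,5],[36,7],[43,0],[45,5],[50,0]]
[[2,4],[6,5],[10,9],[16,0],[30,5],[36,7],[43,0],[45,5],[50,0]]
[[2,4],[6,19],[9,5],[10,9],[16,0],[30,5],[36,7],[43,0],[45,5],[50,0]]
[[2,4],[6,19],[9,5],[10,9],[16,0],[19,4],[30,5],[36,7],[43,0],[45,5],[50,0]]
[[2,4],[6,19],[9,5],[10,9],[16,0],[19,4],[30,5],[36,7],[43,0],[45,5],[50,0]]
[[2,4],[6,19],[9,5],[10,9],[16,0],[19,4],[24,16],[25,4],[30,5],[36,7],[43,0],[45,5],[50,0]]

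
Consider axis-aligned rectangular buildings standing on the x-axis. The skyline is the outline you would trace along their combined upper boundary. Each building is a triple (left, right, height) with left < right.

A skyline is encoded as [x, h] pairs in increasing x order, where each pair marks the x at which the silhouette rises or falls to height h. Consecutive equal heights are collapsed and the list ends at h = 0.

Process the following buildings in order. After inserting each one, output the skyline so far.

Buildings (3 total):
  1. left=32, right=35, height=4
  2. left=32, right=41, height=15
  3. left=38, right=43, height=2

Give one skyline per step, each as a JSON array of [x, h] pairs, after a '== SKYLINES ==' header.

== SKYLINES ==
[[32,4],[35,0]]
[[32,15],[41,0]]
[[32,15],[41,2],[43,0]]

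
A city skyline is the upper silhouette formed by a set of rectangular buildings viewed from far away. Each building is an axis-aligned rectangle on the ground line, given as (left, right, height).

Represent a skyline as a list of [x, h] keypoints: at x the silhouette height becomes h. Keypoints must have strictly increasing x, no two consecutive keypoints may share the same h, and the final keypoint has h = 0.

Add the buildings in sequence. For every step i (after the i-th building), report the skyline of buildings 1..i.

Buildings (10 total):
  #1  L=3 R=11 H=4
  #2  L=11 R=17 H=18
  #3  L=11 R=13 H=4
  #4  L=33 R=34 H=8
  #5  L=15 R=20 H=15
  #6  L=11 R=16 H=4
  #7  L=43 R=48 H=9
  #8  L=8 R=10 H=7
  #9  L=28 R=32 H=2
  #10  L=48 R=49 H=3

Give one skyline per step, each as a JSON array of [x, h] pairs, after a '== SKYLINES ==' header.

== SKYLINES ==
[[3,4],[11,0]]
[[3,4],[11,18],[17,0]]
[[3,4],[11,18],[17,0]]
[[3,4],[11,18],[17,0],[33,8],[34,0]]
[[3,4],[11,18],[17,15],[20,0],[33,8],[34,0]]
[[3,4],[11,18],[17,15],[20,0],[33,8],[34,0]]
[[3,4],[11,18],[17,15],[20,0],[33,8],[34,0],[43,9],[48,0]]
[[3,4],[8,7],[10,4],[11,18],[17,15],[20,0],[33,8],[34,0],[43,9],[48,0]]
[[3,4],[8,7],[10,4],[11,18],[17,15],[20,0],[28,2],[32,0],[33,8],[34,0],[43,9],[48,0]]
[[3,4],[8,7],[10,4],[11,18],[17,15],[20,0],[28,2],[32,0],[33,8],[34,0],[43,9],[48,3],[49,0]]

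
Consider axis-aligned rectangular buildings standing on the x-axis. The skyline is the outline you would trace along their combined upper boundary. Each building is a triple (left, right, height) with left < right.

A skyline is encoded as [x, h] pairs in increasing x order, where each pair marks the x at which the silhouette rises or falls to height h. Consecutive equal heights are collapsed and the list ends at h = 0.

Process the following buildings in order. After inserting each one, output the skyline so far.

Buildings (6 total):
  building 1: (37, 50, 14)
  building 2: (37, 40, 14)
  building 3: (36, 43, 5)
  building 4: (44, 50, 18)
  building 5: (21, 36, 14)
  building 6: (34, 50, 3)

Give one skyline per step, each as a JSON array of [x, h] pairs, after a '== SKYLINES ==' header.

== SKYLINES ==
[[37,14],[50,0]]
[[37,14],[50,0]]
[[36,5],[37,14],[50,0]]
[[36,5],[37,14],[44,18],[50,0]]
[[21,14],[36,5],[37,14],[44,18],[50,0]]
[[21,14],[36,5],[37,14],[44,18],[50,0]]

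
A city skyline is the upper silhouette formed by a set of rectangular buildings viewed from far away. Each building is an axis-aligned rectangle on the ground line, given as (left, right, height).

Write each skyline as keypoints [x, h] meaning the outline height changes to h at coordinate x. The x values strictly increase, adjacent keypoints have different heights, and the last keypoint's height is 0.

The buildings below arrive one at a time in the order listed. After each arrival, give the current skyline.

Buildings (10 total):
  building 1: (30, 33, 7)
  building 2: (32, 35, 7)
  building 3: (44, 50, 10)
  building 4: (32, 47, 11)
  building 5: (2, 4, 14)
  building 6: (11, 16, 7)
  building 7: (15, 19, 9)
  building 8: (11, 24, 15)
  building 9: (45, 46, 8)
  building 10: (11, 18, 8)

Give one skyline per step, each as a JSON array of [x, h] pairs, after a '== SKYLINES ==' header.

== SKYLINES ==
[[30,7],[33,0]]
[[30,7],[35,0]]
[[30,7],[35,0],[44,10],[50,0]]
[[30,7],[32,11],[47,10],[50,0]]
[[2,14],[4,0],[30,7],[32,11],[47,10],[50,0]]
[[2,14],[4,0],[11,7],[16,0],[30,7],[32,11],[47,10],[50,0]]
[[2,14],[4,0],[11,7],[15,9],[19,0],[30,7],[32,11],[47,10],[50,0]]
[[2,14],[4,0],[11,15],[24,0],[30,7],[32,11],[47,10],[50,0]]
[[2,14],[4,0],[11,15],[24,0],[30,7],[32,11],[47,10],[50,0]]
[[2,14],[4,0],[11,15],[24,0],[30,7],[32,11],[47,10],[50,0]]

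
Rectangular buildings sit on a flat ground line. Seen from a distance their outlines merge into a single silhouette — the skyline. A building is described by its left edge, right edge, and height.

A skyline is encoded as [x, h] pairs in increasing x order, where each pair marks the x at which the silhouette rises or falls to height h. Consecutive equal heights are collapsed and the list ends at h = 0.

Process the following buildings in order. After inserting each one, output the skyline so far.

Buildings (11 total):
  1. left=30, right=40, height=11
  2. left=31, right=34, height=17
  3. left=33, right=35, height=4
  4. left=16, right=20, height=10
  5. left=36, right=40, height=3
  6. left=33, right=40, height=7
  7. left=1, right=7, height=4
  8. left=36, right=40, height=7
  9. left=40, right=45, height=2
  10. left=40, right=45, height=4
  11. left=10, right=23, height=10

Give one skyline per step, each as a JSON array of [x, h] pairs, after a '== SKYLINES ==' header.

== SKYLINES ==
[[30,11],[40,0]]
[[30,11],[31,17],[34,11],[40,0]]
[[30,11],[31,17],[34,11],[40,0]]
[[16,10],[20,0],[30,11],[31,17],[34,11],[40,0]]
[[16,10],[20,0],[30,11],[31,17],[34,11],[40,0]]
[[16,10],[20,0],[30,11],[31,17],[34,11],[40,0]]
[[1,4],[7,0],[16,10],[20,0],[30,11],[31,17],[34,11],[40,0]]
[[1,4],[7,0],[16,10],[20,0],[30,11],[31,17],[34,11],[40,0]]
[[1,4],[7,0],[16,10],[20,0],[30,11],[31,17],[34,11],[40,2],[45,0]]
[[1,4],[7,0],[16,10],[20,0],[30,11],[31,17],[34,11],[40,4],[45,0]]
[[1,4],[7,0],[10,10],[23,0],[30,11],[31,17],[34,11],[40,4],[45,0]]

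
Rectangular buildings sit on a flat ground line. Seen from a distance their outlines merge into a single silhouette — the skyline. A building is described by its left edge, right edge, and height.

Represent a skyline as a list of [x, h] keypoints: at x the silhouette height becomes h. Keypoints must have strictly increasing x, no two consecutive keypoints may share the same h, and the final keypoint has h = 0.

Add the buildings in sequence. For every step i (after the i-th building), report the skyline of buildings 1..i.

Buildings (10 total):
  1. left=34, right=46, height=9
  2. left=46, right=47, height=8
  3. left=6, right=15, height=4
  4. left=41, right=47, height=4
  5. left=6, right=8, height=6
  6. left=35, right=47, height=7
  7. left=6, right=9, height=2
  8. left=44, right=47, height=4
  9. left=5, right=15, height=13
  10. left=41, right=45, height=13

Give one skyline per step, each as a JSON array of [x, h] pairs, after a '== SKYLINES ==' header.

== SKYLINES ==
[[34,9],[46,0]]
[[34,9],[46,8],[47,0]]
[[6,4],[15,0],[34,9],[46,8],[47,0]]
[[6,4],[15,0],[34,9],[46,8],[47,0]]
[[6,6],[8,4],[15,0],[34,9],[46,8],[47,0]]
[[6,6],[8,4],[15,0],[34,9],[46,8],[47,0]]
[[6,6],[8,4],[15,0],[34,9],[46,8],[47,0]]
[[6,6],[8,4],[15,0],[34,9],[46,8],[47,0]]
[[5,13],[15,0],[34,9],[46,8],[47,0]]
[[5,13],[15,0],[34,9],[41,13],[45,9],[46,8],[47,0]]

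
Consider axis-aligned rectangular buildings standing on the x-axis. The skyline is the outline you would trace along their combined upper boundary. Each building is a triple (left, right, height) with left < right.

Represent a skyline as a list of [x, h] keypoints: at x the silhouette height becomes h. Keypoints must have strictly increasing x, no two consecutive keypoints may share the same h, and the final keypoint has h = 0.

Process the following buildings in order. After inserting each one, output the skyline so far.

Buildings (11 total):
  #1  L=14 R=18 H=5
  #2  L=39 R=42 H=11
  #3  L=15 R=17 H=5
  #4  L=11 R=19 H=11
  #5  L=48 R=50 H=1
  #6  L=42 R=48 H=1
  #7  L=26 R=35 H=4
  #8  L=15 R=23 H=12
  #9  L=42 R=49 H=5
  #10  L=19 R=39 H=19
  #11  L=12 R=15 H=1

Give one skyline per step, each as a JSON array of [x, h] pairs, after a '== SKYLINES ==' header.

== SKYLINES ==
[[14,5],[18,0]]
[[14,5],[18,0],[39,11],[42,0]]
[[14,5],[18,0],[39,11],[42,0]]
[[11,11],[19,0],[39,11],[42,0]]
[[11,11],[19,0],[39,11],[42,0],[48,1],[50,0]]
[[11,11],[19,0],[39,11],[42,1],[50,0]]
[[11,11],[19,0],[26,4],[35,0],[39,11],[42,1],[50,0]]
[[11,11],[15,12],[23,0],[26,4],[35,0],[39,11],[42,1],[50,0]]
[[11,11],[15,12],[23,0],[26,4],[35,0],[39,11],[42,5],[49,1],[50,0]]
[[11,11],[15,12],[19,19],[39,11],[42,5],[49,1],[50,0]]
[[11,11],[15,12],[19,19],[39,11],[42,5],[49,1],[50,0]]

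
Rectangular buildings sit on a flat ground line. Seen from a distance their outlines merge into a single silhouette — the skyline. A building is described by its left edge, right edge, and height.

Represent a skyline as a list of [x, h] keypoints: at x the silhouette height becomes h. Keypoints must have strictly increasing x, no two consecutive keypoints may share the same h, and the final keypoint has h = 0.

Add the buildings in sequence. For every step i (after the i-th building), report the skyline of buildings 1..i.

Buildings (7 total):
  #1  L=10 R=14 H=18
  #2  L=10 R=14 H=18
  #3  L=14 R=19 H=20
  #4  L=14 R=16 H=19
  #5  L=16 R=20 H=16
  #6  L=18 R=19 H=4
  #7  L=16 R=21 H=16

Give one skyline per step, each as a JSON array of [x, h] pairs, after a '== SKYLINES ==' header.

== SKYLINES ==
[[10,18],[14,0]]
[[10,18],[14,0]]
[[10,18],[14,20],[19,0]]
[[10,18],[14,20],[19,0]]
[[10,18],[14,20],[19,16],[20,0]]
[[10,18],[14,20],[19,16],[20,0]]
[[10,18],[14,20],[19,16],[21,0]]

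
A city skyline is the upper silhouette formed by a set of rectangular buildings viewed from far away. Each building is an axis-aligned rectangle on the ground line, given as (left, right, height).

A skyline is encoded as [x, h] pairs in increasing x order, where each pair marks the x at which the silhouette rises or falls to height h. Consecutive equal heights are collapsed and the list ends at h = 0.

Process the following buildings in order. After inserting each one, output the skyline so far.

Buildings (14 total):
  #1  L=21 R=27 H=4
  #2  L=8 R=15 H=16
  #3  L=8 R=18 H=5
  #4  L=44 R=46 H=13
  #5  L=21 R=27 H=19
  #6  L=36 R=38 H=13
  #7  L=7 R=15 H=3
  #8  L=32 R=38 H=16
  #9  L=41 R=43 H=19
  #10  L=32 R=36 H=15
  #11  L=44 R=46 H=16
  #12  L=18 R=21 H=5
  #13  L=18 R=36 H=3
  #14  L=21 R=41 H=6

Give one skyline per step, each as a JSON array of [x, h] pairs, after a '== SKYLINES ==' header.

== SKYLINES ==
[[21,4],[27,0]]
[[8,16],[15,0],[21,4],[27,0]]
[[8,16],[15,5],[18,0],[21,4],[27,0]]
[[8,16],[15,5],[18,0],[21,4],[27,0],[44,13],[46,0]]
[[8,16],[15,5],[18,0],[21,19],[27,0],[44,13],[46,0]]
[[8,16],[15,5],[18,0],[21,19],[27,0],[36,13],[38,0],[44,13],[46,0]]
[[7,3],[8,16],[15,5],[18,0],[21,19],[27,0],[36,13],[38,0],[44,13],[46,0]]
[[7,3],[8,16],[15,5],[18,0],[21,19],[27,0],[32,16],[38,0],[44,13],[46,0]]
[[7,3],[8,16],[15,5],[18,0],[21,19],[27,0],[32,16],[38,0],[41,19],[43,0],[44,13],[46,0]]
[[7,3],[8,16],[15,5],[18,0],[21,19],[27,0],[32,16],[38,0],[41,19],[43,0],[44,13],[46,0]]
[[7,3],[8,16],[15,5],[18,0],[21,19],[27,0],[32,16],[38,0],[41,19],[43,0],[44,16],[46,0]]
[[7,3],[8,16],[15,5],[21,19],[27,0],[32,16],[38,0],[41,19],[43,0],[44,16],[46,0]]
[[7,3],[8,16],[15,5],[21,19],[27,3],[32,16],[38,0],[41,19],[43,0],[44,16],[46,0]]
[[7,3],[8,16],[15,5],[21,19],[27,6],[32,16],[38,6],[41,19],[43,0],[44,16],[46,0]]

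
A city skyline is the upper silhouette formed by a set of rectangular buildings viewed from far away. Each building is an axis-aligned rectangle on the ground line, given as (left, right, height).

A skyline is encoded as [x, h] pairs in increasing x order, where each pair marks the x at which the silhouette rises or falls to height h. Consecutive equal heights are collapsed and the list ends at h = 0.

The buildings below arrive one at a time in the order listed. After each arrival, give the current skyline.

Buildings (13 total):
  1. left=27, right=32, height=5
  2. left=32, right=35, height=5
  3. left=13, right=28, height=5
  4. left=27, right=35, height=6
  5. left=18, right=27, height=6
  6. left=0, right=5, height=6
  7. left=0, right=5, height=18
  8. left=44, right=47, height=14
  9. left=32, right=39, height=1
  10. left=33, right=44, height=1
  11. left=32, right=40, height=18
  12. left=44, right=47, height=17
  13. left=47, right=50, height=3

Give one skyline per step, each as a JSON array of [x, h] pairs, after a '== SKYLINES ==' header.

== SKYLINES ==
[[27,5],[32,0]]
[[27,5],[35,0]]
[[13,5],[35,0]]
[[13,5],[27,6],[35,0]]
[[13,5],[18,6],[35,0]]
[[0,6],[5,0],[13,5],[18,6],[35,0]]
[[0,18],[5,0],[13,5],[18,6],[35,0]]
[[0,18],[5,0],[13,5],[18,6],[35,0],[44,14],[47,0]]
[[0,18],[5,0],[13,5],[18,6],[35,1],[39,0],[44,14],[47,0]]
[[0,18],[5,0],[13,5],[18,6],[35,1],[44,14],[47,0]]
[[0,18],[5,0],[13,5],[18,6],[32,18],[40,1],[44,14],[47,0]]
[[0,18],[5,0],[13,5],[18,6],[32,18],[40,1],[44,17],[47,0]]
[[0,18],[5,0],[13,5],[18,6],[32,18],[40,1],[44,17],[47,3],[50,0]]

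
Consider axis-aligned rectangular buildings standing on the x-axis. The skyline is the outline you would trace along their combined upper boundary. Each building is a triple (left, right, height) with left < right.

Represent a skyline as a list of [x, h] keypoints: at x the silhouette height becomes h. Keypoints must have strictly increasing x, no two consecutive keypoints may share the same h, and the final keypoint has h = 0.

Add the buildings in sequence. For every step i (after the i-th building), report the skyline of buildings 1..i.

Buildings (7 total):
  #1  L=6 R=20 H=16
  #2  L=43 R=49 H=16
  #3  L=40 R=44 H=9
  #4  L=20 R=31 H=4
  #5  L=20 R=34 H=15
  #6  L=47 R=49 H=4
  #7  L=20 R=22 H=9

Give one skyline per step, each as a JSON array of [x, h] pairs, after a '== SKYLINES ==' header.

== SKYLINES ==
[[6,16],[20,0]]
[[6,16],[20,0],[43,16],[49,0]]
[[6,16],[20,0],[40,9],[43,16],[49,0]]
[[6,16],[20,4],[31,0],[40,9],[43,16],[49,0]]
[[6,16],[20,15],[34,0],[40,9],[43,16],[49,0]]
[[6,16],[20,15],[34,0],[40,9],[43,16],[49,0]]
[[6,16],[20,15],[34,0],[40,9],[43,16],[49,0]]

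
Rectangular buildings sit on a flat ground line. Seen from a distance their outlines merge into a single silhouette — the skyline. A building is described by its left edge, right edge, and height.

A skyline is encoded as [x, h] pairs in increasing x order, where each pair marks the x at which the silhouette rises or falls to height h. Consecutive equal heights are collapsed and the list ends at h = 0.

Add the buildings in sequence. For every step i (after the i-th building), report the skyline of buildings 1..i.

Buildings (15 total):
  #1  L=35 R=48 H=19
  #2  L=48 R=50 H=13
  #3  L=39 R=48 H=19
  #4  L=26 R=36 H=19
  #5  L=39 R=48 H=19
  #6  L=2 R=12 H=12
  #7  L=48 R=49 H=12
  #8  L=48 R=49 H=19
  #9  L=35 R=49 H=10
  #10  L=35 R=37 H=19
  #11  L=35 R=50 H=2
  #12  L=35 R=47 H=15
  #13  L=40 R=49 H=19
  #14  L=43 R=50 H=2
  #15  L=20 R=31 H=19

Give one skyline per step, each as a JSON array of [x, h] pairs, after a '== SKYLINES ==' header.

== SKYLINES ==
[[35,19],[48,0]]
[[35,19],[48,13],[50,0]]
[[35,19],[48,13],[50,0]]
[[26,19],[48,13],[50,0]]
[[26,19],[48,13],[50,0]]
[[2,12],[12,0],[26,19],[48,13],[50,0]]
[[2,12],[12,0],[26,19],[48,13],[50,0]]
[[2,12],[12,0],[26,19],[49,13],[50,0]]
[[2,12],[12,0],[26,19],[49,13],[50,0]]
[[2,12],[12,0],[26,19],[49,13],[50,0]]
[[2,12],[12,0],[26,19],[49,13],[50,0]]
[[2,12],[12,0],[26,19],[49,13],[50,0]]
[[2,12],[12,0],[26,19],[49,13],[50,0]]
[[2,12],[12,0],[26,19],[49,13],[50,0]]
[[2,12],[12,0],[20,19],[49,13],[50,0]]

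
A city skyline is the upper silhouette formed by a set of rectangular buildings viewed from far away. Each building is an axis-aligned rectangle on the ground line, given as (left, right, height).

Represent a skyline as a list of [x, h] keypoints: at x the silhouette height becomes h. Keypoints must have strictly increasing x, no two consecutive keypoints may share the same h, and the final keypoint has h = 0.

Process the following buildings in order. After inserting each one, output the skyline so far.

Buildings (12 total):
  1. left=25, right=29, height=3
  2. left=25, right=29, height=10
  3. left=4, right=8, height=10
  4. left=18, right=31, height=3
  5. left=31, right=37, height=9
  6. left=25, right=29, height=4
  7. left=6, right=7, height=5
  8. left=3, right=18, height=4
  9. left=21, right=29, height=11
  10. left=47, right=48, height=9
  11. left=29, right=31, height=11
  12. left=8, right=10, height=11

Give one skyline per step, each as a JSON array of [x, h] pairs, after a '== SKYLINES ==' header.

== SKYLINES ==
[[25,3],[29,0]]
[[25,10],[29,0]]
[[4,10],[8,0],[25,10],[29,0]]
[[4,10],[8,0],[18,3],[25,10],[29,3],[31,0]]
[[4,10],[8,0],[18,3],[25,10],[29,3],[31,9],[37,0]]
[[4,10],[8,0],[18,3],[25,10],[29,3],[31,9],[37,0]]
[[4,10],[8,0],[18,3],[25,10],[29,3],[31,9],[37,0]]
[[3,4],[4,10],[8,4],[18,3],[25,10],[29,3],[31,9],[37,0]]
[[3,4],[4,10],[8,4],[18,3],[21,11],[29,3],[31,9],[37,0]]
[[3,4],[4,10],[8,4],[18,3],[21,11],[29,3],[31,9],[37,0],[47,9],[48,0]]
[[3,4],[4,10],[8,4],[18,3],[21,11],[31,9],[37,0],[47,9],[48,0]]
[[3,4],[4,10],[8,11],[10,4],[18,3],[21,11],[31,9],[37,0],[47,9],[48,0]]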